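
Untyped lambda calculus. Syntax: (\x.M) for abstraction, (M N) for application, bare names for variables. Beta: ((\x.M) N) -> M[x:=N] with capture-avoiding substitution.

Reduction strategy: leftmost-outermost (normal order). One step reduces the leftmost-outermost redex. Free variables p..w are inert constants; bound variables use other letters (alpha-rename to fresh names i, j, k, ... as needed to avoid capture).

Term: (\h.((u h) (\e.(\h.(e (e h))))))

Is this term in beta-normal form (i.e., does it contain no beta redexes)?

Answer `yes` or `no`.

Answer: yes

Derivation:
Term: (\h.((u h) (\e.(\h.(e (e h))))))
No beta redexes found.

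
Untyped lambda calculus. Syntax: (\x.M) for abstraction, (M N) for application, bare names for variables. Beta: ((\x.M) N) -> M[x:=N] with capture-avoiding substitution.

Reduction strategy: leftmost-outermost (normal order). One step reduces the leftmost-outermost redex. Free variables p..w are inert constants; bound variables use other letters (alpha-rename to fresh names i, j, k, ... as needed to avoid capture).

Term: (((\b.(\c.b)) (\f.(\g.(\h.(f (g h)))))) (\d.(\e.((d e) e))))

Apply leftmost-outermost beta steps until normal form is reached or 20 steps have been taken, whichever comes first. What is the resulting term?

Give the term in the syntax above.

Answer: (\f.(\g.(\h.(f (g h)))))

Derivation:
Step 0: (((\b.(\c.b)) (\f.(\g.(\h.(f (g h)))))) (\d.(\e.((d e) e))))
Step 1: ((\c.(\f.(\g.(\h.(f (g h)))))) (\d.(\e.((d e) e))))
Step 2: (\f.(\g.(\h.(f (g h)))))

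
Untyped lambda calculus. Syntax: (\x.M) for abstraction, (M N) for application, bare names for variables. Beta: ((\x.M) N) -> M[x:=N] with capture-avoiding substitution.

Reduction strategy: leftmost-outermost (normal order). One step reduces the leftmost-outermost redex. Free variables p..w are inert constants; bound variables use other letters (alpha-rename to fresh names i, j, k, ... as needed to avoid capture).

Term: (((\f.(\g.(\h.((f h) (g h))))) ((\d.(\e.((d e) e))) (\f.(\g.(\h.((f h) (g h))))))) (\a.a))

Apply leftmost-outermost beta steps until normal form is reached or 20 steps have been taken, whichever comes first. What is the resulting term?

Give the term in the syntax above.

Step 0: (((\f.(\g.(\h.((f h) (g h))))) ((\d.(\e.((d e) e))) (\f.(\g.(\h.((f h) (g h))))))) (\a.a))
Step 1: ((\g.(\h.((((\d.(\e.((d e) e))) (\f.(\g.(\h.((f h) (g h)))))) h) (g h)))) (\a.a))
Step 2: (\h.((((\d.(\e.((d e) e))) (\f.(\g.(\h.((f h) (g h)))))) h) ((\a.a) h)))
Step 3: (\h.(((\e.(((\f.(\g.(\h.((f h) (g h))))) e) e)) h) ((\a.a) h)))
Step 4: (\h.((((\f.(\g.(\h.((f h) (g h))))) h) h) ((\a.a) h)))
Step 5: (\h.(((\g.(\i.((h i) (g i)))) h) ((\a.a) h)))
Step 6: (\h.((\i.((h i) (h i))) ((\a.a) h)))
Step 7: (\h.((h ((\a.a) h)) (h ((\a.a) h))))
Step 8: (\h.((h h) (h ((\a.a) h))))
Step 9: (\h.((h h) (h h)))

Answer: (\h.((h h) (h h)))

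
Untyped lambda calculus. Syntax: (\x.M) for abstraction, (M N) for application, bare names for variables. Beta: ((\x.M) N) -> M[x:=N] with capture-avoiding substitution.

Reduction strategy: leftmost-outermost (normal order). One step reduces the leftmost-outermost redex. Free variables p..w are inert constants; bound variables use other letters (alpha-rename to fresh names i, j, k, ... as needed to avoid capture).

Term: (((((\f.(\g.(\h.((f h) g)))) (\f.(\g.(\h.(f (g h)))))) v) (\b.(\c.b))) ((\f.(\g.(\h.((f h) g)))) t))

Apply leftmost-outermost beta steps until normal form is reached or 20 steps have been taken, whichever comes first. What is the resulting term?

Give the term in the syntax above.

Answer: (\c.(v (\g.(\h.((t h) g)))))

Derivation:
Step 0: (((((\f.(\g.(\h.((f h) g)))) (\f.(\g.(\h.(f (g h)))))) v) (\b.(\c.b))) ((\f.(\g.(\h.((f h) g)))) t))
Step 1: ((((\g.(\h.(((\f.(\g.(\h.(f (g h))))) h) g))) v) (\b.(\c.b))) ((\f.(\g.(\h.((f h) g)))) t))
Step 2: (((\h.(((\f.(\g.(\h.(f (g h))))) h) v)) (\b.(\c.b))) ((\f.(\g.(\h.((f h) g)))) t))
Step 3: ((((\f.(\g.(\h.(f (g h))))) (\b.(\c.b))) v) ((\f.(\g.(\h.((f h) g)))) t))
Step 4: (((\g.(\h.((\b.(\c.b)) (g h)))) v) ((\f.(\g.(\h.((f h) g)))) t))
Step 5: ((\h.((\b.(\c.b)) (v h))) ((\f.(\g.(\h.((f h) g)))) t))
Step 6: ((\b.(\c.b)) (v ((\f.(\g.(\h.((f h) g)))) t)))
Step 7: (\c.(v ((\f.(\g.(\h.((f h) g)))) t)))
Step 8: (\c.(v (\g.(\h.((t h) g)))))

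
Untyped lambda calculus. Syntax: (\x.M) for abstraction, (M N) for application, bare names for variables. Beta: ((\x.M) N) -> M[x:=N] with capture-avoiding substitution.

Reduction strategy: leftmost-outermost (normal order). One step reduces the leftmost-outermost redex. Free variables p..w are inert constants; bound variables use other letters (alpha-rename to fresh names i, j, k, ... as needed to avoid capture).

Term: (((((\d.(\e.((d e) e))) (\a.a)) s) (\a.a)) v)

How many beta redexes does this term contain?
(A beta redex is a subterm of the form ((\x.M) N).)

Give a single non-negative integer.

Term: (((((\d.(\e.((d e) e))) (\a.a)) s) (\a.a)) v)
  Redex: ((\d.(\e.((d e) e))) (\a.a))
Total redexes: 1

Answer: 1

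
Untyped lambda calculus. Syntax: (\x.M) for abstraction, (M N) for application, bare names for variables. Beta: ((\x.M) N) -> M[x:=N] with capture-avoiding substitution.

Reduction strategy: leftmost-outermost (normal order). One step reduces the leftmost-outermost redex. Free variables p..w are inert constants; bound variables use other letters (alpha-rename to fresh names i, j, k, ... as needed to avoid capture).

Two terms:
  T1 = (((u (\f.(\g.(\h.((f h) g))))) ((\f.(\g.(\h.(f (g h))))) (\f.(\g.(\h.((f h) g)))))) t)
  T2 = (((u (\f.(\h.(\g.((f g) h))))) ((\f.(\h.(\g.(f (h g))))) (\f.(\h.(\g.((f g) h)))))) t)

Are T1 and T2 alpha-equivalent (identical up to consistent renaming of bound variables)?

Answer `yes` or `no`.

Term 1: (((u (\f.(\g.(\h.((f h) g))))) ((\f.(\g.(\h.(f (g h))))) (\f.(\g.(\h.((f h) g)))))) t)
Term 2: (((u (\f.(\h.(\g.((f g) h))))) ((\f.(\h.(\g.(f (h g))))) (\f.(\h.(\g.((f g) h)))))) t)
Alpha-equivalence: compare structure up to binder renaming.
Result: True

Answer: yes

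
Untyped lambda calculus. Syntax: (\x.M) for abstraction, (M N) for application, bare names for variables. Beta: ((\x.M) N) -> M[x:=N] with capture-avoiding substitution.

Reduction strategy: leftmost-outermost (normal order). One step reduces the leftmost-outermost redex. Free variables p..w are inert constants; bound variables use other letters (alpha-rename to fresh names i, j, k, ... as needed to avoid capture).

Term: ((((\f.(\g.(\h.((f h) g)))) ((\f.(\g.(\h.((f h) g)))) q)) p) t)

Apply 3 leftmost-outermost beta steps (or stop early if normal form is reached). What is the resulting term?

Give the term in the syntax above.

Step 0: ((((\f.(\g.(\h.((f h) g)))) ((\f.(\g.(\h.((f h) g)))) q)) p) t)
Step 1: (((\g.(\h.((((\f.(\g.(\h.((f h) g)))) q) h) g))) p) t)
Step 2: ((\h.((((\f.(\g.(\h.((f h) g)))) q) h) p)) t)
Step 3: ((((\f.(\g.(\h.((f h) g)))) q) t) p)

Answer: ((((\f.(\g.(\h.((f h) g)))) q) t) p)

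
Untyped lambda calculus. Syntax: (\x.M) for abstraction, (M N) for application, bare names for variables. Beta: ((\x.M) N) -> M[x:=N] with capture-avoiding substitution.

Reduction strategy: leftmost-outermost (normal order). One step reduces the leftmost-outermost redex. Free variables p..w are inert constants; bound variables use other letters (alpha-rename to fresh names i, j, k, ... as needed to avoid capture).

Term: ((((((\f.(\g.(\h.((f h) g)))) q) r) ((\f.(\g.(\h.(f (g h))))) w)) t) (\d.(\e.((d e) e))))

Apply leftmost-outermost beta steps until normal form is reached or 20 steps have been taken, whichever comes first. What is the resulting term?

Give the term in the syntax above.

Step 0: ((((((\f.(\g.(\h.((f h) g)))) q) r) ((\f.(\g.(\h.(f (g h))))) w)) t) (\d.(\e.((d e) e))))
Step 1: (((((\g.(\h.((q h) g))) r) ((\f.(\g.(\h.(f (g h))))) w)) t) (\d.(\e.((d e) e))))
Step 2: ((((\h.((q h) r)) ((\f.(\g.(\h.(f (g h))))) w)) t) (\d.(\e.((d e) e))))
Step 3: ((((q ((\f.(\g.(\h.(f (g h))))) w)) r) t) (\d.(\e.((d e) e))))
Step 4: ((((q (\g.(\h.(w (g h))))) r) t) (\d.(\e.((d e) e))))

Answer: ((((q (\g.(\h.(w (g h))))) r) t) (\d.(\e.((d e) e))))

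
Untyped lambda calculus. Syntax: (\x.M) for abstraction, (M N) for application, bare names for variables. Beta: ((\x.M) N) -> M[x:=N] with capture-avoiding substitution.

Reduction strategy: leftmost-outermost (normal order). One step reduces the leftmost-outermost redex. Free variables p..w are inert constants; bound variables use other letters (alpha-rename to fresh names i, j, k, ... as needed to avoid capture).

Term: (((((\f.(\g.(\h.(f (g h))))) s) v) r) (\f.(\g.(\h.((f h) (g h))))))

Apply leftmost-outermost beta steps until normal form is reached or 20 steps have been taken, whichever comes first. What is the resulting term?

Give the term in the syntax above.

Step 0: (((((\f.(\g.(\h.(f (g h))))) s) v) r) (\f.(\g.(\h.((f h) (g h))))))
Step 1: ((((\g.(\h.(s (g h)))) v) r) (\f.(\g.(\h.((f h) (g h))))))
Step 2: (((\h.(s (v h))) r) (\f.(\g.(\h.((f h) (g h))))))
Step 3: ((s (v r)) (\f.(\g.(\h.((f h) (g h))))))

Answer: ((s (v r)) (\f.(\g.(\h.((f h) (g h))))))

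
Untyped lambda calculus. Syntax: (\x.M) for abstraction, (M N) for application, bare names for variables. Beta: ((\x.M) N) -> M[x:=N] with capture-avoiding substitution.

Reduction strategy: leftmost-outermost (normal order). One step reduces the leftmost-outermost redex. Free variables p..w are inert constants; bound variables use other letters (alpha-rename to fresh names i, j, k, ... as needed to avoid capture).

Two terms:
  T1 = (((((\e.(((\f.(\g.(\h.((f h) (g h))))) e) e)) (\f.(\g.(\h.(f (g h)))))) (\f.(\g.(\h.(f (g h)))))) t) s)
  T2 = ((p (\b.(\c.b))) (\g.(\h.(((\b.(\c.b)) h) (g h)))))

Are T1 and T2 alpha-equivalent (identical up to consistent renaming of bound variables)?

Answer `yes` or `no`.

Term 1: (((((\e.(((\f.(\g.(\h.((f h) (g h))))) e) e)) (\f.(\g.(\h.(f (g h)))))) (\f.(\g.(\h.(f (g h)))))) t) s)
Term 2: ((p (\b.(\c.b))) (\g.(\h.(((\b.(\c.b)) h) (g h)))))
Alpha-equivalence: compare structure up to binder renaming.
Result: False

Answer: no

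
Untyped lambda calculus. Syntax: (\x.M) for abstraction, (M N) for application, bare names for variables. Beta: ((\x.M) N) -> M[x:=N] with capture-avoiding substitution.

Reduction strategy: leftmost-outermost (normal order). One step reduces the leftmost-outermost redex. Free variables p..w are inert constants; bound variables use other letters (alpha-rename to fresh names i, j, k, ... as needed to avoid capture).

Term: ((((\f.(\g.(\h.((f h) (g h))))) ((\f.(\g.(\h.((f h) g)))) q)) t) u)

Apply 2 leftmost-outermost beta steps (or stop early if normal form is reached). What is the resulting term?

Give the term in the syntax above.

Step 0: ((((\f.(\g.(\h.((f h) (g h))))) ((\f.(\g.(\h.((f h) g)))) q)) t) u)
Step 1: (((\g.(\h.((((\f.(\g.(\h.((f h) g)))) q) h) (g h)))) t) u)
Step 2: ((\h.((((\f.(\g.(\h.((f h) g)))) q) h) (t h))) u)

Answer: ((\h.((((\f.(\g.(\h.((f h) g)))) q) h) (t h))) u)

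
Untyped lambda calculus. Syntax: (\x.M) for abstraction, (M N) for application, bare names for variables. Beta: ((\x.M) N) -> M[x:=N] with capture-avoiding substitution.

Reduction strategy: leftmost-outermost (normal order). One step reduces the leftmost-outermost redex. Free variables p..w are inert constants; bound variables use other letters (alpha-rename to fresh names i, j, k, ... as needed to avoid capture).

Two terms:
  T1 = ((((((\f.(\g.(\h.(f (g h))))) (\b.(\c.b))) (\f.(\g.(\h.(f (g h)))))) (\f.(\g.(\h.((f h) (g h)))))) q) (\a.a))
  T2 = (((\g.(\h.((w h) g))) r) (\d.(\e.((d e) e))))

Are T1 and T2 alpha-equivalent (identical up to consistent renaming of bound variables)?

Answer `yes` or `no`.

Answer: no

Derivation:
Term 1: ((((((\f.(\g.(\h.(f (g h))))) (\b.(\c.b))) (\f.(\g.(\h.(f (g h)))))) (\f.(\g.(\h.((f h) (g h)))))) q) (\a.a))
Term 2: (((\g.(\h.((w h) g))) r) (\d.(\e.((d e) e))))
Alpha-equivalence: compare structure up to binder renaming.
Result: False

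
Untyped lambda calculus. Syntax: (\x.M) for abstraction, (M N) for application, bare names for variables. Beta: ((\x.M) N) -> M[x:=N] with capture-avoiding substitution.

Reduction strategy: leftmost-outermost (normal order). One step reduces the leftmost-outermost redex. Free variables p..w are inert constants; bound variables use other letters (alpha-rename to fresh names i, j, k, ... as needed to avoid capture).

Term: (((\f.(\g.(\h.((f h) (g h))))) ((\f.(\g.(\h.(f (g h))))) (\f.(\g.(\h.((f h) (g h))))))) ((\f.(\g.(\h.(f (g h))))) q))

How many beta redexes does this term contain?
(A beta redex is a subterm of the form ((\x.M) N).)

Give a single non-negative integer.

Term: (((\f.(\g.(\h.((f h) (g h))))) ((\f.(\g.(\h.(f (g h))))) (\f.(\g.(\h.((f h) (g h))))))) ((\f.(\g.(\h.(f (g h))))) q))
  Redex: ((\f.(\g.(\h.((f h) (g h))))) ((\f.(\g.(\h.(f (g h))))) (\f.(\g.(\h.((f h) (g h)))))))
  Redex: ((\f.(\g.(\h.(f (g h))))) (\f.(\g.(\h.((f h) (g h))))))
  Redex: ((\f.(\g.(\h.(f (g h))))) q)
Total redexes: 3

Answer: 3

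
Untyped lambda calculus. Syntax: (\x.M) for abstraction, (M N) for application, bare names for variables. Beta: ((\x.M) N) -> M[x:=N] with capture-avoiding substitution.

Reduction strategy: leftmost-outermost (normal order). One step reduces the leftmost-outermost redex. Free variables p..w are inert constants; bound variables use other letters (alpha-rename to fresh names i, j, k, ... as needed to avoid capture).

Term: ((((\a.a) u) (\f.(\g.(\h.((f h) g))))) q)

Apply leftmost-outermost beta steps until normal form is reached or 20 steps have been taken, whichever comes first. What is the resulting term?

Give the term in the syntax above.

Answer: ((u (\f.(\g.(\h.((f h) g))))) q)

Derivation:
Step 0: ((((\a.a) u) (\f.(\g.(\h.((f h) g))))) q)
Step 1: ((u (\f.(\g.(\h.((f h) g))))) q)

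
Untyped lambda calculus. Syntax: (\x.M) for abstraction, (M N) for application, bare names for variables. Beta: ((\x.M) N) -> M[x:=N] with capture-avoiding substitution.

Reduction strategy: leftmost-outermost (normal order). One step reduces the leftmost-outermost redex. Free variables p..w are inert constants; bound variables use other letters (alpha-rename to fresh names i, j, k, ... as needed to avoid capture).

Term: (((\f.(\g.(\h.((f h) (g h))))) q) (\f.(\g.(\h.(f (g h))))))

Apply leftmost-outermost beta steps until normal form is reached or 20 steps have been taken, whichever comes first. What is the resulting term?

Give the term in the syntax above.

Step 0: (((\f.(\g.(\h.((f h) (g h))))) q) (\f.(\g.(\h.(f (g h))))))
Step 1: ((\g.(\h.((q h) (g h)))) (\f.(\g.(\h.(f (g h))))))
Step 2: (\h.((q h) ((\f.(\g.(\h.(f (g h))))) h)))
Step 3: (\h.((q h) (\g.(\i.(h (g i))))))

Answer: (\h.((q h) (\g.(\i.(h (g i))))))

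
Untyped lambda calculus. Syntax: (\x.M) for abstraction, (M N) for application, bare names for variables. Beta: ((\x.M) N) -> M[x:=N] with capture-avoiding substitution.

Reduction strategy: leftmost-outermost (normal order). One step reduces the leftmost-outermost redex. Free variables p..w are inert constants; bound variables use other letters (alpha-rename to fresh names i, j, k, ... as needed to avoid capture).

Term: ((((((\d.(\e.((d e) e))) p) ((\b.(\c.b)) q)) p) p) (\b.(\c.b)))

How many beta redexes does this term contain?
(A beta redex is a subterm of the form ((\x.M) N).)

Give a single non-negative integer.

Term: ((((((\d.(\e.((d e) e))) p) ((\b.(\c.b)) q)) p) p) (\b.(\c.b)))
  Redex: ((\d.(\e.((d e) e))) p)
  Redex: ((\b.(\c.b)) q)
Total redexes: 2

Answer: 2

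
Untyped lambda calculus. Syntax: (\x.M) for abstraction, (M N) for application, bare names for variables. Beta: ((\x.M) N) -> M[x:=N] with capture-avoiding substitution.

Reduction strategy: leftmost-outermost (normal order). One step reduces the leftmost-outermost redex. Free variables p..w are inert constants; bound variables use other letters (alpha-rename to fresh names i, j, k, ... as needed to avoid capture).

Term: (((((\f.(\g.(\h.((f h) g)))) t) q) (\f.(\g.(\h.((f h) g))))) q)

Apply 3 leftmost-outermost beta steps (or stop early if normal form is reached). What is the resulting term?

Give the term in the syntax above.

Answer: (((t (\f.(\g.(\h.((f h) g))))) q) q)

Derivation:
Step 0: (((((\f.(\g.(\h.((f h) g)))) t) q) (\f.(\g.(\h.((f h) g))))) q)
Step 1: ((((\g.(\h.((t h) g))) q) (\f.(\g.(\h.((f h) g))))) q)
Step 2: (((\h.((t h) q)) (\f.(\g.(\h.((f h) g))))) q)
Step 3: (((t (\f.(\g.(\h.((f h) g))))) q) q)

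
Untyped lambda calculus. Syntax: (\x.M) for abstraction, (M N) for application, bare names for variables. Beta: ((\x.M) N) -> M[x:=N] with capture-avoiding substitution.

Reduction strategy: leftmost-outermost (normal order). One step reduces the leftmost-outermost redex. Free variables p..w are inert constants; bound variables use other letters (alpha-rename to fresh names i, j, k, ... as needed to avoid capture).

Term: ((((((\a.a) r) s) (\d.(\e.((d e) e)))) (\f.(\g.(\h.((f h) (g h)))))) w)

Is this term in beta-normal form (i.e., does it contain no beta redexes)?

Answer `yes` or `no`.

Term: ((((((\a.a) r) s) (\d.(\e.((d e) e)))) (\f.(\g.(\h.((f h) (g h)))))) w)
Found 1 beta redex(es).

Answer: no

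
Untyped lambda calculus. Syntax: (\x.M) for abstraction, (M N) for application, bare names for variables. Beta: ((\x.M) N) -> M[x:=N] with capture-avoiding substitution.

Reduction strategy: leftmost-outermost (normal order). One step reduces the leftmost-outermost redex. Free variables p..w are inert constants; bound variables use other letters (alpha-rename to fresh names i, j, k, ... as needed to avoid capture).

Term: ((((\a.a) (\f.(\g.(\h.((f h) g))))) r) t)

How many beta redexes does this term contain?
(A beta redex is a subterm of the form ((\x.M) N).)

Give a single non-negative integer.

Term: ((((\a.a) (\f.(\g.(\h.((f h) g))))) r) t)
  Redex: ((\a.a) (\f.(\g.(\h.((f h) g)))))
Total redexes: 1

Answer: 1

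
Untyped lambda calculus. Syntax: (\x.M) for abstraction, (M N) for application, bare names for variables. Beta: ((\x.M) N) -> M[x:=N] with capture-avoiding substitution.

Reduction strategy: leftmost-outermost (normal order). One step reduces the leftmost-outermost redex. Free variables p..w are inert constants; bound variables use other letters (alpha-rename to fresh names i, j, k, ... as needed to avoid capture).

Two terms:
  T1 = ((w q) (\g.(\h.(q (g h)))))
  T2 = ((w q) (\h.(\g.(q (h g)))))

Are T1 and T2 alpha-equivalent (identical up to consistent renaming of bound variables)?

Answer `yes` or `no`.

Term 1: ((w q) (\g.(\h.(q (g h)))))
Term 2: ((w q) (\h.(\g.(q (h g)))))
Alpha-equivalence: compare structure up to binder renaming.
Result: True

Answer: yes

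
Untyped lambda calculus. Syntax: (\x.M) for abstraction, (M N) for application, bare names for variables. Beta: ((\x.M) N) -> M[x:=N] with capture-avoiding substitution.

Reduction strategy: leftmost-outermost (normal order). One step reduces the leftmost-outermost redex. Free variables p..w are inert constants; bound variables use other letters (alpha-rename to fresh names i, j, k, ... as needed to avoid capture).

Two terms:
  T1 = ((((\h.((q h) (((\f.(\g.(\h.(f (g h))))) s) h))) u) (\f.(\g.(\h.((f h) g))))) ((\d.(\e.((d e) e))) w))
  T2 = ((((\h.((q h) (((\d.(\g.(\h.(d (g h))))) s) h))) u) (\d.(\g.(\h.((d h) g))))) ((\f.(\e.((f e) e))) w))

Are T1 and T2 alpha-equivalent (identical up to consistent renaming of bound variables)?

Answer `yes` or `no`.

Term 1: ((((\h.((q h) (((\f.(\g.(\h.(f (g h))))) s) h))) u) (\f.(\g.(\h.((f h) g))))) ((\d.(\e.((d e) e))) w))
Term 2: ((((\h.((q h) (((\d.(\g.(\h.(d (g h))))) s) h))) u) (\d.(\g.(\h.((d h) g))))) ((\f.(\e.((f e) e))) w))
Alpha-equivalence: compare structure up to binder renaming.
Result: True

Answer: yes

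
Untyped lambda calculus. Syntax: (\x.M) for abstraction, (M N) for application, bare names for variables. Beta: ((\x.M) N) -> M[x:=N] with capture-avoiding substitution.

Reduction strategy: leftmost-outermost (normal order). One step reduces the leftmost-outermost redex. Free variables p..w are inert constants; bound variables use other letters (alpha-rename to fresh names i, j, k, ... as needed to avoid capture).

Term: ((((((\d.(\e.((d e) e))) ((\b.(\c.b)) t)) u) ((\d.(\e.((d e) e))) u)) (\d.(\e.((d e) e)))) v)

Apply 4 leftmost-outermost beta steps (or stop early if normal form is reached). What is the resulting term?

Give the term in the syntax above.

Answer: ((((t u) ((\d.(\e.((d e) e))) u)) (\d.(\e.((d e) e)))) v)

Derivation:
Step 0: ((((((\d.(\e.((d e) e))) ((\b.(\c.b)) t)) u) ((\d.(\e.((d e) e))) u)) (\d.(\e.((d e) e)))) v)
Step 1: (((((\e.((((\b.(\c.b)) t) e) e)) u) ((\d.(\e.((d e) e))) u)) (\d.(\e.((d e) e)))) v)
Step 2: (((((((\b.(\c.b)) t) u) u) ((\d.(\e.((d e) e))) u)) (\d.(\e.((d e) e)))) v)
Step 3: ((((((\c.t) u) u) ((\d.(\e.((d e) e))) u)) (\d.(\e.((d e) e)))) v)
Step 4: ((((t u) ((\d.(\e.((d e) e))) u)) (\d.(\e.((d e) e)))) v)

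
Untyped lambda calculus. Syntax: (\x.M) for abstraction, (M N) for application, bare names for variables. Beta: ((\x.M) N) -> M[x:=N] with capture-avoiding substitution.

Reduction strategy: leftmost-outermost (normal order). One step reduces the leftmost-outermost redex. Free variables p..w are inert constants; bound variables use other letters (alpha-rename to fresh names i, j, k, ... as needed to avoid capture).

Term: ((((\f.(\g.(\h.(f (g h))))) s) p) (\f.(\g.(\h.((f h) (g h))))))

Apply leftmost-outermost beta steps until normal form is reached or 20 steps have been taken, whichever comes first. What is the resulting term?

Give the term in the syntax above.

Answer: (s (p (\f.(\g.(\h.((f h) (g h)))))))

Derivation:
Step 0: ((((\f.(\g.(\h.(f (g h))))) s) p) (\f.(\g.(\h.((f h) (g h))))))
Step 1: (((\g.(\h.(s (g h)))) p) (\f.(\g.(\h.((f h) (g h))))))
Step 2: ((\h.(s (p h))) (\f.(\g.(\h.((f h) (g h))))))
Step 3: (s (p (\f.(\g.(\h.((f h) (g h)))))))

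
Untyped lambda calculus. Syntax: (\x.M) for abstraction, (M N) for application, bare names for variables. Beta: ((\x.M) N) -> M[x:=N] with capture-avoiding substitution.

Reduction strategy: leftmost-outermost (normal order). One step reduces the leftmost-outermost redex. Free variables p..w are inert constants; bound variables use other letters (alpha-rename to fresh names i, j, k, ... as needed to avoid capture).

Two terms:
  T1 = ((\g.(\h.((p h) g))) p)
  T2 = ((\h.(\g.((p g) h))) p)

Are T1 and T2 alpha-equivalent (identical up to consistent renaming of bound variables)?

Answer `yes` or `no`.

Term 1: ((\g.(\h.((p h) g))) p)
Term 2: ((\h.(\g.((p g) h))) p)
Alpha-equivalence: compare structure up to binder renaming.
Result: True

Answer: yes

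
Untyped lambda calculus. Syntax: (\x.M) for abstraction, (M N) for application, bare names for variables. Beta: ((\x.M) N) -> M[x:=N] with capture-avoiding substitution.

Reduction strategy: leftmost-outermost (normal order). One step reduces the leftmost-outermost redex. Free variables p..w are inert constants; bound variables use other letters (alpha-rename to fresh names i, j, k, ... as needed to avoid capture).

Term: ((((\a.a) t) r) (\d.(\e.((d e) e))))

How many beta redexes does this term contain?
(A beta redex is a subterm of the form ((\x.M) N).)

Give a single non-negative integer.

Answer: 1

Derivation:
Term: ((((\a.a) t) r) (\d.(\e.((d e) e))))
  Redex: ((\a.a) t)
Total redexes: 1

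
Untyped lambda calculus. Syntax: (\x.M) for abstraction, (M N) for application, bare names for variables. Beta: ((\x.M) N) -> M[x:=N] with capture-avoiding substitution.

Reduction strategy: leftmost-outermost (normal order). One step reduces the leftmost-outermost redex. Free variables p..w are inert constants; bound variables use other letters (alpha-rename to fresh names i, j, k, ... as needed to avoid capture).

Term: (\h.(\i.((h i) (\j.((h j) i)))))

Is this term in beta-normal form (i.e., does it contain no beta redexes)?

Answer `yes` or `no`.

Term: (\h.(\i.((h i) (\j.((h j) i)))))
No beta redexes found.

Answer: yes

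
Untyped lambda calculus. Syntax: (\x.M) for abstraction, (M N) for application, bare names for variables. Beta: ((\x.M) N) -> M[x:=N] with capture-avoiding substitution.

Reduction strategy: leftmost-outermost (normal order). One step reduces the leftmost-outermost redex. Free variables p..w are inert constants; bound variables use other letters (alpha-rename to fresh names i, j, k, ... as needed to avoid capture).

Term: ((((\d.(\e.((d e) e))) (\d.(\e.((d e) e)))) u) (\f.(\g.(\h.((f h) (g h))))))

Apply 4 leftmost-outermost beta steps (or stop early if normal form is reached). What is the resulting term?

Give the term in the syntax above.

Step 0: ((((\d.(\e.((d e) e))) (\d.(\e.((d e) e)))) u) (\f.(\g.(\h.((f h) (g h))))))
Step 1: (((\e.(((\d.(\e.((d e) e))) e) e)) u) (\f.(\g.(\h.((f h) (g h))))))
Step 2: ((((\d.(\e.((d e) e))) u) u) (\f.(\g.(\h.((f h) (g h))))))
Step 3: (((\e.((u e) e)) u) (\f.(\g.(\h.((f h) (g h))))))
Step 4: (((u u) u) (\f.(\g.(\h.((f h) (g h))))))

Answer: (((u u) u) (\f.(\g.(\h.((f h) (g h))))))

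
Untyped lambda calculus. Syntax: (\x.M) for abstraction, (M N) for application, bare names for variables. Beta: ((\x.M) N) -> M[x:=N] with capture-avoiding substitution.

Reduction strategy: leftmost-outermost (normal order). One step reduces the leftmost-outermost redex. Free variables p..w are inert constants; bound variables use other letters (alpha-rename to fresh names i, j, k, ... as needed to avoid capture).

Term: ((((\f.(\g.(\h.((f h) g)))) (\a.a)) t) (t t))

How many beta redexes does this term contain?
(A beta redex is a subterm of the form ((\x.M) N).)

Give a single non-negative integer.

Term: ((((\f.(\g.(\h.((f h) g)))) (\a.a)) t) (t t))
  Redex: ((\f.(\g.(\h.((f h) g)))) (\a.a))
Total redexes: 1

Answer: 1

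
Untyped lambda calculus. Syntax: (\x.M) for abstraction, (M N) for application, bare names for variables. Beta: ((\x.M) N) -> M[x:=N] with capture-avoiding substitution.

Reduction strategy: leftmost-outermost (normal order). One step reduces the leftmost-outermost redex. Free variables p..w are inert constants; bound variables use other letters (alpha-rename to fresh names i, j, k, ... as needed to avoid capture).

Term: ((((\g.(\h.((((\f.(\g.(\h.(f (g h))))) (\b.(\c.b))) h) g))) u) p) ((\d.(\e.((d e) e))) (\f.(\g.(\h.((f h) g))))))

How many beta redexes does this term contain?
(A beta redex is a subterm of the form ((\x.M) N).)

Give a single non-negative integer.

Answer: 3

Derivation:
Term: ((((\g.(\h.((((\f.(\g.(\h.(f (g h))))) (\b.(\c.b))) h) g))) u) p) ((\d.(\e.((d e) e))) (\f.(\g.(\h.((f h) g))))))
  Redex: ((\g.(\h.((((\f.(\g.(\h.(f (g h))))) (\b.(\c.b))) h) g))) u)
  Redex: ((\f.(\g.(\h.(f (g h))))) (\b.(\c.b)))
  Redex: ((\d.(\e.((d e) e))) (\f.(\g.(\h.((f h) g)))))
Total redexes: 3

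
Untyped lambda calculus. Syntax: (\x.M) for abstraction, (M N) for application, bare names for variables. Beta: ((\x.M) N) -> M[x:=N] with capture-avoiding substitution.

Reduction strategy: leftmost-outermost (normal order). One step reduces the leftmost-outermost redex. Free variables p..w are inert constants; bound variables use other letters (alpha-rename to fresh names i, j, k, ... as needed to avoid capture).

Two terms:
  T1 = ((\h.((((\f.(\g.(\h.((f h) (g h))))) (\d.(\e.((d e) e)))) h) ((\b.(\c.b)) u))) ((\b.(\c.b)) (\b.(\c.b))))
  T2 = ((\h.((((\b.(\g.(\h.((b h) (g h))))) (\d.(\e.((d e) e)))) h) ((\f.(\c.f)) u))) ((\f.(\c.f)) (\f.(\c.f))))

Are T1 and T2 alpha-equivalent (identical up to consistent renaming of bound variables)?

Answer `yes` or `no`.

Term 1: ((\h.((((\f.(\g.(\h.((f h) (g h))))) (\d.(\e.((d e) e)))) h) ((\b.(\c.b)) u))) ((\b.(\c.b)) (\b.(\c.b))))
Term 2: ((\h.((((\b.(\g.(\h.((b h) (g h))))) (\d.(\e.((d e) e)))) h) ((\f.(\c.f)) u))) ((\f.(\c.f)) (\f.(\c.f))))
Alpha-equivalence: compare structure up to binder renaming.
Result: True

Answer: yes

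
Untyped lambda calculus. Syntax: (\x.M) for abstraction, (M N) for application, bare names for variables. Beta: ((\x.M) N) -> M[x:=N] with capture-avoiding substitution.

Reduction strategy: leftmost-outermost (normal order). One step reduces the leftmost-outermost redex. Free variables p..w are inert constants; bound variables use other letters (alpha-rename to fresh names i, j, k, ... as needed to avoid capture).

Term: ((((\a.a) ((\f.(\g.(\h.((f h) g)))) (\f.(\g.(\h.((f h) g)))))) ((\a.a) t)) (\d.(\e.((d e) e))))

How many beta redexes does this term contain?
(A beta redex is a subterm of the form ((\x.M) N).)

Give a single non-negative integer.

Term: ((((\a.a) ((\f.(\g.(\h.((f h) g)))) (\f.(\g.(\h.((f h) g)))))) ((\a.a) t)) (\d.(\e.((d e) e))))
  Redex: ((\a.a) ((\f.(\g.(\h.((f h) g)))) (\f.(\g.(\h.((f h) g))))))
  Redex: ((\f.(\g.(\h.((f h) g)))) (\f.(\g.(\h.((f h) g)))))
  Redex: ((\a.a) t)
Total redexes: 3

Answer: 3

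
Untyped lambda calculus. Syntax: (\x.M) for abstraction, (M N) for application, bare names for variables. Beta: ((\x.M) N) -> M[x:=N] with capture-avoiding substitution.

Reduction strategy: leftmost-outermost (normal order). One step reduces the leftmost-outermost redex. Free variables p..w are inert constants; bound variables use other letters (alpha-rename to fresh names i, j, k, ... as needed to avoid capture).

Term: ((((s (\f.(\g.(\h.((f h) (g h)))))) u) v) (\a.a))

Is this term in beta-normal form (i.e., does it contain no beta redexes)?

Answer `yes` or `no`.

Term: ((((s (\f.(\g.(\h.((f h) (g h)))))) u) v) (\a.a))
No beta redexes found.

Answer: yes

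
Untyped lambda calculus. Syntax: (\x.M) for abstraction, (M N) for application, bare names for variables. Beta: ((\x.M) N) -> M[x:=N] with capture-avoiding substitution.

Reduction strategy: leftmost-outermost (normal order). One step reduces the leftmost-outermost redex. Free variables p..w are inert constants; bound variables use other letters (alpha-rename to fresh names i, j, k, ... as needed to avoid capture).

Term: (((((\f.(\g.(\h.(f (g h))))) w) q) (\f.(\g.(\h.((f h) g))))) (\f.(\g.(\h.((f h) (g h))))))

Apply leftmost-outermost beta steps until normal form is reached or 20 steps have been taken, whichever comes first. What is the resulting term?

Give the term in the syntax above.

Answer: ((w (q (\f.(\g.(\h.((f h) g)))))) (\f.(\g.(\h.((f h) (g h))))))

Derivation:
Step 0: (((((\f.(\g.(\h.(f (g h))))) w) q) (\f.(\g.(\h.((f h) g))))) (\f.(\g.(\h.((f h) (g h))))))
Step 1: ((((\g.(\h.(w (g h)))) q) (\f.(\g.(\h.((f h) g))))) (\f.(\g.(\h.((f h) (g h))))))
Step 2: (((\h.(w (q h))) (\f.(\g.(\h.((f h) g))))) (\f.(\g.(\h.((f h) (g h))))))
Step 3: ((w (q (\f.(\g.(\h.((f h) g)))))) (\f.(\g.(\h.((f h) (g h))))))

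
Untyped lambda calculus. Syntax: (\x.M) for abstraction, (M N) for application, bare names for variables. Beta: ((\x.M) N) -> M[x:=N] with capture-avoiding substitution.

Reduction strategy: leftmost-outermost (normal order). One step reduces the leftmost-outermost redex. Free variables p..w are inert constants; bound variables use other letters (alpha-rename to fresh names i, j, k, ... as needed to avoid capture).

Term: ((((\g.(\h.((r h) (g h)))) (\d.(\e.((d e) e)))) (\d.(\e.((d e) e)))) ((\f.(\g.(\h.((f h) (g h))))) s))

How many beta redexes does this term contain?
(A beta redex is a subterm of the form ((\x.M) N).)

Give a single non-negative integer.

Answer: 2

Derivation:
Term: ((((\g.(\h.((r h) (g h)))) (\d.(\e.((d e) e)))) (\d.(\e.((d e) e)))) ((\f.(\g.(\h.((f h) (g h))))) s))
  Redex: ((\g.(\h.((r h) (g h)))) (\d.(\e.((d e) e))))
  Redex: ((\f.(\g.(\h.((f h) (g h))))) s)
Total redexes: 2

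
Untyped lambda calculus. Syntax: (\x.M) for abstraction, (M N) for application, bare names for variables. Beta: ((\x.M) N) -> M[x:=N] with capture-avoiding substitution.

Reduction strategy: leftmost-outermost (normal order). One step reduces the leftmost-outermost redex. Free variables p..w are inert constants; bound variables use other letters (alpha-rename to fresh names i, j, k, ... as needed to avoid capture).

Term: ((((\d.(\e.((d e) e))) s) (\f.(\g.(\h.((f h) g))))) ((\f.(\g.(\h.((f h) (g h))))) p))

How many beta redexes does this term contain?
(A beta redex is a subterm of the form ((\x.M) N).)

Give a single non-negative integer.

Term: ((((\d.(\e.((d e) e))) s) (\f.(\g.(\h.((f h) g))))) ((\f.(\g.(\h.((f h) (g h))))) p))
  Redex: ((\d.(\e.((d e) e))) s)
  Redex: ((\f.(\g.(\h.((f h) (g h))))) p)
Total redexes: 2

Answer: 2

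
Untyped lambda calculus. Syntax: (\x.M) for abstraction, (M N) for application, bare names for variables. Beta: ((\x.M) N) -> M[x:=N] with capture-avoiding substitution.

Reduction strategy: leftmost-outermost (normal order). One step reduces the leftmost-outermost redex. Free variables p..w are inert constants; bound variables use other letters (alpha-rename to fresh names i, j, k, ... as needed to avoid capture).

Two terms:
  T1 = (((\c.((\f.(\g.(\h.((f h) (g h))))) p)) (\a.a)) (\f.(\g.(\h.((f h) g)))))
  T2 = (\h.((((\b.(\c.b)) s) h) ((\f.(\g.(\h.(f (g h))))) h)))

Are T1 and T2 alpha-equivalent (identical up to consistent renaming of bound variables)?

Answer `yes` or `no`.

Term 1: (((\c.((\f.(\g.(\h.((f h) (g h))))) p)) (\a.a)) (\f.(\g.(\h.((f h) g)))))
Term 2: (\h.((((\b.(\c.b)) s) h) ((\f.(\g.(\h.(f (g h))))) h)))
Alpha-equivalence: compare structure up to binder renaming.
Result: False

Answer: no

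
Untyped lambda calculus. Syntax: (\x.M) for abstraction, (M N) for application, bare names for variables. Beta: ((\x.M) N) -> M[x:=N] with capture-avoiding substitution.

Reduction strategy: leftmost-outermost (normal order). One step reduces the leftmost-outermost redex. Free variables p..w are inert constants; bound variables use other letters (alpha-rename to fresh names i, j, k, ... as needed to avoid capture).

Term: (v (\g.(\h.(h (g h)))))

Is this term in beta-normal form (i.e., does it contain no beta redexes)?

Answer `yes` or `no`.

Answer: yes

Derivation:
Term: (v (\g.(\h.(h (g h)))))
No beta redexes found.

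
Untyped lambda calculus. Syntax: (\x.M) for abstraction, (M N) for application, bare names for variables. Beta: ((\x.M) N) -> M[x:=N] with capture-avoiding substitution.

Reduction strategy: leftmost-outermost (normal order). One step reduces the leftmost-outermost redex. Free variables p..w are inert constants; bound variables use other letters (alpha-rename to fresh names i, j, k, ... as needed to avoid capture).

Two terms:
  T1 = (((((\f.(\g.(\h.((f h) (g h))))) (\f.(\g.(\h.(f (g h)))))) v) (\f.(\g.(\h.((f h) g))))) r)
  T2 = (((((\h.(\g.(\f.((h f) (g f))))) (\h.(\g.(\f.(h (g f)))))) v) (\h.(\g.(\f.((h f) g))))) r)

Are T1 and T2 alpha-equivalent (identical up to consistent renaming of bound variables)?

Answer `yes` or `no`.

Answer: yes

Derivation:
Term 1: (((((\f.(\g.(\h.((f h) (g h))))) (\f.(\g.(\h.(f (g h)))))) v) (\f.(\g.(\h.((f h) g))))) r)
Term 2: (((((\h.(\g.(\f.((h f) (g f))))) (\h.(\g.(\f.(h (g f)))))) v) (\h.(\g.(\f.((h f) g))))) r)
Alpha-equivalence: compare structure up to binder renaming.
Result: True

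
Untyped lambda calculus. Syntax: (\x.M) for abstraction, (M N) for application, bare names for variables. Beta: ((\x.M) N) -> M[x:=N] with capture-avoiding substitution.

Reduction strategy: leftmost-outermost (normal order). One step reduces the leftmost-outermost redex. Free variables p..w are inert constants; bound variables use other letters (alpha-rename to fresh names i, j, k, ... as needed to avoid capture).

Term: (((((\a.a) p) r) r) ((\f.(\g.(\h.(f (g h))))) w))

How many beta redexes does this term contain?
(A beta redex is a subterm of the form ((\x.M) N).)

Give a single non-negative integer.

Answer: 2

Derivation:
Term: (((((\a.a) p) r) r) ((\f.(\g.(\h.(f (g h))))) w))
  Redex: ((\a.a) p)
  Redex: ((\f.(\g.(\h.(f (g h))))) w)
Total redexes: 2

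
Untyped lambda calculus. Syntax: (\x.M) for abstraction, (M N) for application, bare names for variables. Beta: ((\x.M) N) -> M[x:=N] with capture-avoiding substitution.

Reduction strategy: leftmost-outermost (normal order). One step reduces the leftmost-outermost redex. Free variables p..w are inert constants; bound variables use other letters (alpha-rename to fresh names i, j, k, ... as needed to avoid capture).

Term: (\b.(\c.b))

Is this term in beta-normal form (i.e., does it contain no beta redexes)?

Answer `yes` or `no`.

Term: (\b.(\c.b))
No beta redexes found.

Answer: yes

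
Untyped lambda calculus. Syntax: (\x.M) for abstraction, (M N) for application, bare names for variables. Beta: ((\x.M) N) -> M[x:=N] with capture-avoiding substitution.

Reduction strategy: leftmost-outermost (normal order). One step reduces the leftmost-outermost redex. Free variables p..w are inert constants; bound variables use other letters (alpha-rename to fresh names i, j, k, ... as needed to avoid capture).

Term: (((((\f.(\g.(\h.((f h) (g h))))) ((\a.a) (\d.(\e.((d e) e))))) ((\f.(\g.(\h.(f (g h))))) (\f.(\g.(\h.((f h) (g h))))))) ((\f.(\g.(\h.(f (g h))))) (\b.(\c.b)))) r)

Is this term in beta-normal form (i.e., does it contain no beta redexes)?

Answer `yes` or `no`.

Term: (((((\f.(\g.(\h.((f h) (g h))))) ((\a.a) (\d.(\e.((d e) e))))) ((\f.(\g.(\h.(f (g h))))) (\f.(\g.(\h.((f h) (g h))))))) ((\f.(\g.(\h.(f (g h))))) (\b.(\c.b)))) r)
Found 4 beta redex(es).

Answer: no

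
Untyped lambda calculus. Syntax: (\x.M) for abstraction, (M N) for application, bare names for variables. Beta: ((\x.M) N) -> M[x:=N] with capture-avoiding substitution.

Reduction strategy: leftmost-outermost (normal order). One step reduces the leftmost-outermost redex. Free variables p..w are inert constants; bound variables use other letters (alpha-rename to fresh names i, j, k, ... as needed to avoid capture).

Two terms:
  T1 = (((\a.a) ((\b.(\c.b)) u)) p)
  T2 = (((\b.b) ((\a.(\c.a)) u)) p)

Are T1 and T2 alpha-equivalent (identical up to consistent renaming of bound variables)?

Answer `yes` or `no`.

Term 1: (((\a.a) ((\b.(\c.b)) u)) p)
Term 2: (((\b.b) ((\a.(\c.a)) u)) p)
Alpha-equivalence: compare structure up to binder renaming.
Result: True

Answer: yes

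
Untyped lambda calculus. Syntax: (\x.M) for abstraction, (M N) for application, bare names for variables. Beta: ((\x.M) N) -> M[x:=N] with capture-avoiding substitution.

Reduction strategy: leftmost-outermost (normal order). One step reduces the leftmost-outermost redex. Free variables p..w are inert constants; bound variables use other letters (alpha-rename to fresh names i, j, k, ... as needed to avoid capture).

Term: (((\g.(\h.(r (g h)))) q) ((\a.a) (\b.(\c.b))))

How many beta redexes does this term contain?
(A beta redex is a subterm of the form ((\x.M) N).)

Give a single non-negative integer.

Term: (((\g.(\h.(r (g h)))) q) ((\a.a) (\b.(\c.b))))
  Redex: ((\g.(\h.(r (g h)))) q)
  Redex: ((\a.a) (\b.(\c.b)))
Total redexes: 2

Answer: 2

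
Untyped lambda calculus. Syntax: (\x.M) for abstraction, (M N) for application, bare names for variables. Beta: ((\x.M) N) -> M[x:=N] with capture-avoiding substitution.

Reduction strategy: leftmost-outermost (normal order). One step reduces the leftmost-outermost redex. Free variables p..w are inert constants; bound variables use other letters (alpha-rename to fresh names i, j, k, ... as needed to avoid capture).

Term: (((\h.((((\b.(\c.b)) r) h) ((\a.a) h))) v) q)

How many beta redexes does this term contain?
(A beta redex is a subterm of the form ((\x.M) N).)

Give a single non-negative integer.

Term: (((\h.((((\b.(\c.b)) r) h) ((\a.a) h))) v) q)
  Redex: ((\h.((((\b.(\c.b)) r) h) ((\a.a) h))) v)
  Redex: ((\b.(\c.b)) r)
  Redex: ((\a.a) h)
Total redexes: 3

Answer: 3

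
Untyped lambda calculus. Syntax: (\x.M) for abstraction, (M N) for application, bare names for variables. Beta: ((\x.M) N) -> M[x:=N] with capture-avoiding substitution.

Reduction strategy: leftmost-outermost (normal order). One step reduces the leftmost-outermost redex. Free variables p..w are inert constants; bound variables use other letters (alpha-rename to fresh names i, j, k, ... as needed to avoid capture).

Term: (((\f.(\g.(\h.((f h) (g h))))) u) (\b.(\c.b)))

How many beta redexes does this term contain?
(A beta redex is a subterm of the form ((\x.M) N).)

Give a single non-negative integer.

Answer: 1

Derivation:
Term: (((\f.(\g.(\h.((f h) (g h))))) u) (\b.(\c.b)))
  Redex: ((\f.(\g.(\h.((f h) (g h))))) u)
Total redexes: 1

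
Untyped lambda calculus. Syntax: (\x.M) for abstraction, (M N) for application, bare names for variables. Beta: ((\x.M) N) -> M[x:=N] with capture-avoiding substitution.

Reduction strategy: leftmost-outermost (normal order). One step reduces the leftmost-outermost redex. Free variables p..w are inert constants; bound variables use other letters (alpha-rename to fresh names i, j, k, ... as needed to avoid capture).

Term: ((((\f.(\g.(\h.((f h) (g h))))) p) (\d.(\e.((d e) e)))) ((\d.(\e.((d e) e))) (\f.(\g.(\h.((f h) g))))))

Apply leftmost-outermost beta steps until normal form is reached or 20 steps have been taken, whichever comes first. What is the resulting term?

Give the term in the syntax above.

Step 0: ((((\f.(\g.(\h.((f h) (g h))))) p) (\d.(\e.((d e) e)))) ((\d.(\e.((d e) e))) (\f.(\g.(\h.((f h) g))))))
Step 1: (((\g.(\h.((p h) (g h)))) (\d.(\e.((d e) e)))) ((\d.(\e.((d e) e))) (\f.(\g.(\h.((f h) g))))))
Step 2: ((\h.((p h) ((\d.(\e.((d e) e))) h))) ((\d.(\e.((d e) e))) (\f.(\g.(\h.((f h) g))))))
Step 3: ((p ((\d.(\e.((d e) e))) (\f.(\g.(\h.((f h) g)))))) ((\d.(\e.((d e) e))) ((\d.(\e.((d e) e))) (\f.(\g.(\h.((f h) g)))))))
Step 4: ((p (\e.(((\f.(\g.(\h.((f h) g)))) e) e))) ((\d.(\e.((d e) e))) ((\d.(\e.((d e) e))) (\f.(\g.(\h.((f h) g)))))))
Step 5: ((p (\e.((\g.(\h.((e h) g))) e))) ((\d.(\e.((d e) e))) ((\d.(\e.((d e) e))) (\f.(\g.(\h.((f h) g)))))))
Step 6: ((p (\e.(\h.((e h) e)))) ((\d.(\e.((d e) e))) ((\d.(\e.((d e) e))) (\f.(\g.(\h.((f h) g)))))))
Step 7: ((p (\e.(\h.((e h) e)))) (\e.((((\d.(\e.((d e) e))) (\f.(\g.(\h.((f h) g))))) e) e)))
Step 8: ((p (\e.(\h.((e h) e)))) (\e.(((\e.(((\f.(\g.(\h.((f h) g)))) e) e)) e) e)))
Step 9: ((p (\e.(\h.((e h) e)))) (\e.((((\f.(\g.(\h.((f h) g)))) e) e) e)))
Step 10: ((p (\e.(\h.((e h) e)))) (\e.(((\g.(\h.((e h) g))) e) e)))
Step 11: ((p (\e.(\h.((e h) e)))) (\e.((\h.((e h) e)) e)))
Step 12: ((p (\e.(\h.((e h) e)))) (\e.((e e) e)))

Answer: ((p (\e.(\h.((e h) e)))) (\e.((e e) e)))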